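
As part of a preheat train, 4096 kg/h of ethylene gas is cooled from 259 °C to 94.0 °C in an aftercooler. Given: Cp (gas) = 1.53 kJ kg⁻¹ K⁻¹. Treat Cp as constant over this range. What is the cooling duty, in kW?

Q = ṁ·Cp·ΔT = 4096 × 1.53 × (94.0 − 259) = -1.034e+06 kJ/h
Converting: 1.034e+06 / 3600 s = 287.23 kW

Q_c = 287 kW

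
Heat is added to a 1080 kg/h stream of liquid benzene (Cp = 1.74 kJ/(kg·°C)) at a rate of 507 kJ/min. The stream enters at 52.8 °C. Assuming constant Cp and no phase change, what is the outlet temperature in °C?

Q = 507 kJ/min = 30420 kJ/h
ΔT = Q/(ṁ·Cp) = 30420/(1080×1.74) = 16.188 K
T_out = 52.8 + 16.188 = 68.988 °C

T_out = 69.0 °C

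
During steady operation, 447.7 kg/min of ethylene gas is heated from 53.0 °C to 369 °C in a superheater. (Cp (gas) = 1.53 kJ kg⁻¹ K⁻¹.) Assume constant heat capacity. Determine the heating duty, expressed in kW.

Q = 3610 kW

Q = ṁ·Cp·ΔT = 447.7 × 1.53 × (369 − 53.0) = 216450 kJ/min
Converting: 216450 / 60 s = 3607.6 kW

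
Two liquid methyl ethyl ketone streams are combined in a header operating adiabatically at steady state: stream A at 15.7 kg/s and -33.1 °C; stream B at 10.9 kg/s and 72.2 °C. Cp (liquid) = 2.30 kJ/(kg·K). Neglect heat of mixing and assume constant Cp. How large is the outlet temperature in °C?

No heat crosses the boundary, so H_out = H_in.
Σ ṁᵢCp,ᵢTᵢ = 15.7×2.30×-33.1 + 10.9×2.30×72.2 = 614.81
Σ ṁᵢCp,ᵢ = 15.7×2.30 + 10.9×2.30 = 61.18
T_out = 614.81 / 61.18 = 10.049 °C

T_out = 10.0 °C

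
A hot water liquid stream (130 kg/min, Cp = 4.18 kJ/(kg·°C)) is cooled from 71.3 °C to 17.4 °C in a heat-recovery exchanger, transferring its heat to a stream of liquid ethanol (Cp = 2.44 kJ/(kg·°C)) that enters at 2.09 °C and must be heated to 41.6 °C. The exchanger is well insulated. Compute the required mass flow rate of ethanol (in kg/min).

Heat released by hot stream: Q = 130 × 4.18 × (71.3 − 17.4) = 29289 kJ/min
Energy balance on cold side (adiabatic exchanger): Q = ṁ_c·Cp_c·(T_c,out − T_c,in)
ṁ_c = 29289 / [2.44 × (41.6 − 2.09)] = 303.82 kg/min

ṁ_c = 304 kg/min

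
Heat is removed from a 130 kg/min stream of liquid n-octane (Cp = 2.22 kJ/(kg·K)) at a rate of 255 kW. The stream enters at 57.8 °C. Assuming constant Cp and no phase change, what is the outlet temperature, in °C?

T_out = 4.79 °C

Q = 255 kW = 15300 kJ/min
ΔT = Q/(ṁ·Cp) = 15300/(130×2.22) = 53.015 K
T_out = 57.8 − 53.015 = 4.7854 °C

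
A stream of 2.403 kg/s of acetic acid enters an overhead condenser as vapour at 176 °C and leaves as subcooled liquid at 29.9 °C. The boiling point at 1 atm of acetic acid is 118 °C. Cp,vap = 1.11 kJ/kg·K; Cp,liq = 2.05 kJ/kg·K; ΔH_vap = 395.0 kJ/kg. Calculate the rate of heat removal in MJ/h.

Q_c = 5540 MJ/h

vapour 176→118 °C: -64.38 kJ/kg
condensation at 118 °C: -395 kJ/kg
liquid 118→29.9 °C: -180.6 kJ/kg
Δh = -64.38 + -395 + -180.6 = -639.99 kJ/kg
Q = ṁ·Δh = 2.403 kg/s × -639.99 kJ/kg = -1537.9 kJ/s
|Q| = 1537.9 kW = 5536.4 MJ/h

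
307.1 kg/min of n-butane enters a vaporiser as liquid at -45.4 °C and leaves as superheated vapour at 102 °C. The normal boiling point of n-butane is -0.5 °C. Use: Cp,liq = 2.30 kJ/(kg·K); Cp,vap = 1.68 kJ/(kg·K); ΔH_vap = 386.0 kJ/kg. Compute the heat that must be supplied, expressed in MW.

liquid -45.4→-0.5 °C: 103.27 kJ/kg
vaporisation at -0.5 °C: 386 kJ/kg
vapour -0.5→102 °C: 172.2 kJ/kg
Δh = 103.27 + 386 + 172.2 = 661.47 kJ/kg
Q = ṁ·Δh = 307.1 kg/min × 661.47 kJ/kg = 203140 kJ/min
|Q| = 3385.6 kW = 3.3856 MW

Q = 3.39 MW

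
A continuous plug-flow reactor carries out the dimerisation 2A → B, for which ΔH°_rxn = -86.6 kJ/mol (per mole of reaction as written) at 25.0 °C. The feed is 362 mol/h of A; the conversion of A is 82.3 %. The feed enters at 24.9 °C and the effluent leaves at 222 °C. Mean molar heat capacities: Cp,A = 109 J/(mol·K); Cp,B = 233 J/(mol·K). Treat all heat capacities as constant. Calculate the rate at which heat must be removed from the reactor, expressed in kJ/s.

Q_out = 1.30 kJ/s

Extent of reaction ξ = 0.823 × 362 / 2 = 148.96 mol/h
Reaction term: ξ·ΔH°_rxn = 148.96 × -86.6 = -12900 kJ/h
Sensible, feed 24.9→25 °C: 3.9458 kJ/h
Outlet flows (mol/h): A 64.074, B 148.96
Sensible, products 25→222 °C: 8213.4 kJ/h
Q = ΔH = -4682.8 kJ/h = -1.3008 kW
Heat removed = 1.3008 kJ/s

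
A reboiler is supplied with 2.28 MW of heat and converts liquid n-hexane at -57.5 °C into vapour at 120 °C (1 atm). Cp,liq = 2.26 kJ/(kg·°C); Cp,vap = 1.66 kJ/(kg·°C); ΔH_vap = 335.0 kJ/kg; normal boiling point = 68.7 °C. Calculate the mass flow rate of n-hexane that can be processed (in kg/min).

ṁ = 194 kg/min

Δh = 2.26×(68.7−-57.5) + 335.0 + 1.66×(120−68.7) = 705.37 kJ/kg
Q = 2.28 MW = 2280 kJ/s = 136800 kJ/min
ṁ = Q/Δh = 136800 / 705.37 = 193.94 kg/min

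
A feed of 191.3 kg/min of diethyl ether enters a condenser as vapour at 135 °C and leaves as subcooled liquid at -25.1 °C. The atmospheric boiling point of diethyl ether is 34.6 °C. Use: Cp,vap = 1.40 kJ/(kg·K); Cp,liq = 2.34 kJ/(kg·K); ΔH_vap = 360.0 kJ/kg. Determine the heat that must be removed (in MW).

vapour 135→34.6 °C: -140.56 kJ/kg
condensation at 34.6 °C: -360 kJ/kg
liquid 34.6→-25.1 °C: -139.7 kJ/kg
Δh = -140.56 + -360 + -139.7 = -640.26 kJ/kg
Q = ṁ·Δh = 191.3 kg/min × -640.26 kJ/kg = -122480 kJ/min
|Q| = 2041.4 kW = 2.0414 MW

Q_c = 2.04 MW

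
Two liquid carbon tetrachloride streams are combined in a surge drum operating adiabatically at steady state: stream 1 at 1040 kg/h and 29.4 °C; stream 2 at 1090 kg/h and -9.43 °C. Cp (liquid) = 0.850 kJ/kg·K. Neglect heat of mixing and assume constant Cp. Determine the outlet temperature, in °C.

T_out = 9.53 °C

Adiabatic, steady state ⇒ Σ ṁᵢCp,ᵢ(T_out − Tᵢ) = 0
T_out = Σ ṁᵢCp,ᵢTᵢ / Σ ṁᵢCp,ᵢ
      = 17253 / 1810.5 = 9.5292 °C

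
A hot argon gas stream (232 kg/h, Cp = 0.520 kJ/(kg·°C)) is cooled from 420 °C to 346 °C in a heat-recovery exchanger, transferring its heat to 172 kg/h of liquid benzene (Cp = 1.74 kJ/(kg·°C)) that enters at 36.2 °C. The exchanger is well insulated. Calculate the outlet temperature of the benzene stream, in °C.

T_c,out = 66.0 °C

Heat released by hot stream: Q = 232 × 0.520 × (420 − 346) = 8927.4 kJ/h
Energy balance on cold side (adiabatic exchanger): Q = ṁ_c·Cp_c·(T_c,out − T_c,in)
T_c,out = 36.2 + 8927.4/(172 × 1.74) = 66.029 °C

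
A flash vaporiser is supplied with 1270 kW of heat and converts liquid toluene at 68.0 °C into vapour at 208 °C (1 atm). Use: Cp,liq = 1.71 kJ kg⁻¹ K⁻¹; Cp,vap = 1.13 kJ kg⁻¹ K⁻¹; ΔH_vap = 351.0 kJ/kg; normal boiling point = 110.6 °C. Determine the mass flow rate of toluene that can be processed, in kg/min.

ṁ = 143 kg/min

Δh = 1.71×(110.6−68.0) + 351.0 + 1.13×(208−110.6) = 533.91 kJ/kg
Q = 1270 kW = 1270 kJ/s = 76200 kJ/min
ṁ = Q/Δh = 76200 / 533.91 = 142.72 kg/min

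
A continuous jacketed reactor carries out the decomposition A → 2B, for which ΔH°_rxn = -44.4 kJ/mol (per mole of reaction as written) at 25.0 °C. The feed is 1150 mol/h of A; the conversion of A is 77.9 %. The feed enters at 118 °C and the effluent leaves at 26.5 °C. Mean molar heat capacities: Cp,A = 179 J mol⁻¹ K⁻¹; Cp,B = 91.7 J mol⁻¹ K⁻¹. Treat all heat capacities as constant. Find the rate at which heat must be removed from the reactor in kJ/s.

Q_out = 16.3 kJ/s

Extent of reaction ξ = 0.779 × 1150 = 895.85 mol/h
Reaction term: ξ·ΔH°_rxn = 895.85 × -44.4 = -39776 kJ/h
Sensible, feed 118→25 °C: -19144 kJ/h
Outlet flows (mol/h): A 254.15, B 1791.7
Sensible, products 25→26.5 °C: 314.69 kJ/h
Q = ΔH = -58605 kJ/h = -16.279 kW
Heat removed = 16.279 kJ/s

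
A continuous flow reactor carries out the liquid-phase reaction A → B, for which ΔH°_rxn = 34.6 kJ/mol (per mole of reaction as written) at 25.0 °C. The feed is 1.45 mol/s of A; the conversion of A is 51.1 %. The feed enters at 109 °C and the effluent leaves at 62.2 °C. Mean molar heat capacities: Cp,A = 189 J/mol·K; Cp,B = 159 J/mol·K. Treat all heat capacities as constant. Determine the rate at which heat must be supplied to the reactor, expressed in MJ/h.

Q_in = 43.1 MJ/h

Extent of reaction ξ = 0.511 × 1.45 = 0.74095 mol/s
Reaction term: ξ·ΔH°_rxn = 0.74095 × 34.6 = 25.637 kJ/s
Sensible, feed 109→25 °C: -23.02 kJ/s
Outlet flows (mol/s): A 0.70905, B 0.74095
Sensible, products 25→62.2 °C: 9.3678 kJ/s
Q = ΔH = 11.984 kJ/s = 11.984 kW
Heat supplied = 43.144 MJ/h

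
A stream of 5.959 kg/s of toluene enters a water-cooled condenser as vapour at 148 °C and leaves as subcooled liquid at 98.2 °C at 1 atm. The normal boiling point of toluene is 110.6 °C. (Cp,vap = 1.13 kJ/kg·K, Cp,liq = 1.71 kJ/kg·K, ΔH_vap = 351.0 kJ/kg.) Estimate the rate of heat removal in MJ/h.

vapour 148→110.6 °C: -42.262 kJ/kg
condensation at 110.6 °C: -351 kJ/kg
liquid 110.6→98.2 °C: -21.204 kJ/kg
Δh = -42.262 + -351 + -21.204 = -414.47 kJ/kg
Q = ṁ·Δh = 5.959 kg/s × -414.47 kJ/kg = -2469.8 kJ/s
|Q| = 2469.8 kW = 8891.3 MJ/h

Q_c = 8890 MJ/h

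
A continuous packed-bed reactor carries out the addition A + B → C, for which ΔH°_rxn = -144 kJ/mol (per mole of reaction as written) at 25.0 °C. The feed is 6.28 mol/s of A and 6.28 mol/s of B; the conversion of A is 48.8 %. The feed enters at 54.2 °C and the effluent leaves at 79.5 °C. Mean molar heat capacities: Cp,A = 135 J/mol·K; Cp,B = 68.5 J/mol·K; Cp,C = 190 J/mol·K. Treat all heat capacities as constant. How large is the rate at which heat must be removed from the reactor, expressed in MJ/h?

Extent of reaction ξ = 0.488 × 6.28 = 3.0646 mol/s
Reaction term: ξ·ΔH°_rxn = 3.0646 × -144 = -441.31 kJ/s
Sensible, feed 54.2→25 °C: -37.317 kJ/s
Outlet flows (mol/s): A 3.2154, B 3.2154, C 3.0646
Sensible, products 25→79.5 °C: 67.395 kJ/s
Q = ΔH = -411.23 kJ/s = -411.23 kW
Heat removed = 1480.4 MJ/h

Q_out = 1480 MJ/h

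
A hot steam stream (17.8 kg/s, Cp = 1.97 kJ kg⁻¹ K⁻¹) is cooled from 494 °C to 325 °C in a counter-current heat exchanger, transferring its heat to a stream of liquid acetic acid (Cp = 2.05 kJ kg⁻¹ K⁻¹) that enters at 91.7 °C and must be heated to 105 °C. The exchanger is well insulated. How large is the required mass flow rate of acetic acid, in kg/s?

ṁ_c = 217 kg/s

Heat released by hot stream: Q = 17.8 × 1.97 × (494 − 325) = 5926.2 kJ/s
Energy balance on cold side (adiabatic exchanger): Q = ṁ_c·Cp_c·(T_c,out − T_c,in)
ṁ_c = 5926.2 / [2.05 × (105 − 91.7)] = 217.35 kg/s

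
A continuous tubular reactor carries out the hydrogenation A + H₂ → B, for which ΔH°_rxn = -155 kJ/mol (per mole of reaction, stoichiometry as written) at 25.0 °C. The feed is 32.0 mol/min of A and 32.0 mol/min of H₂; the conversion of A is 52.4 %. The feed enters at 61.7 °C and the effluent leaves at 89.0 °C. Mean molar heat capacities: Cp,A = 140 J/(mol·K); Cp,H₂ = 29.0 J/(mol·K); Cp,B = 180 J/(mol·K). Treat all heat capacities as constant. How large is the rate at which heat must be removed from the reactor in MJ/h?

Q_out = 146 MJ/h

Extent of reaction ξ = 0.524 × 32.0 = 16.768 mol/min
Reaction term: ξ·ΔH°_rxn = 16.768 × -155 = -2599 kJ/min
Sensible, feed 61.7→25 °C: -198.47 kJ/min
Outlet flows (mol/min): A 15.232, H₂ 15.232, B 16.768
Sensible, products 25→89.0 °C: 357.92 kJ/min
Q = ΔH = -2439.6 kJ/min = -40.66 kW
Heat removed = 146.38 MJ/h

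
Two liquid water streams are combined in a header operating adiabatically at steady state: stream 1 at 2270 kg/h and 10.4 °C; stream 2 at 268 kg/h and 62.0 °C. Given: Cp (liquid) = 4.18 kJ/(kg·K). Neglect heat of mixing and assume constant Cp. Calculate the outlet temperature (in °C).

T_out = 15.8 °C

Adiabatic, steady state ⇒ Σ ṁᵢCp,ᵢ(T_out − Tᵢ) = 0
T_out = Σ ṁᵢCp,ᵢTᵢ / Σ ṁᵢCp,ᵢ
      = 168140 / 10609 = 15.849 °C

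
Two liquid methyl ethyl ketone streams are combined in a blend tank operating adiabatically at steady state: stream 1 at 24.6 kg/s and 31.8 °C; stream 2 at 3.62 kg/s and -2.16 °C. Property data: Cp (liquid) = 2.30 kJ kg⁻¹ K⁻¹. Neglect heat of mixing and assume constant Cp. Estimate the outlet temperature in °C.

T_out = 27.4 °C

Adiabatic, steady state ⇒ Σ ṁᵢCp,ᵢ(T_out − Tᵢ) = 0
T_out = Σ ṁᵢCp,ᵢTᵢ / Σ ṁᵢCp,ᵢ
      = 1781.3 / 64.906 = 27.444 °C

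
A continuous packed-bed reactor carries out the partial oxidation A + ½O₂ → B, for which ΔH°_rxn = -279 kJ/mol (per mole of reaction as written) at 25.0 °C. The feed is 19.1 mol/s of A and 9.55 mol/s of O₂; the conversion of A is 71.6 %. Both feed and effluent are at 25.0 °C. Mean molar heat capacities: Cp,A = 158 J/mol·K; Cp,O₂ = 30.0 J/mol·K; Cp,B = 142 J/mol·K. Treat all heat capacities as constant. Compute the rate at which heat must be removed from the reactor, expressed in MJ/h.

Extent of reaction ξ = 0.716 × 19.1 = 13.676 mol/s
Reaction term: ξ·ΔH°_rxn = 13.676 × -279 = -3815.5 kJ/s
Q = ΔH = -3815.5 kJ/s = -3815.5 kW
Heat removed = 13736 MJ/h

Q_out = 13700 MJ/h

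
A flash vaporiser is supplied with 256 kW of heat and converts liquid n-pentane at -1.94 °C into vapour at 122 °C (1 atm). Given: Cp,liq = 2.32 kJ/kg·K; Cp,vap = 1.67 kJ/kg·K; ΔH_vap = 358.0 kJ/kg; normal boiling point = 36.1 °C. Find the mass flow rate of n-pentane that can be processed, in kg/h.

ṁ = 1560 kg/h

Δh = 2.32×(36.1−-1.94) + 358.0 + 1.67×(122−36.1) = 589.71 kJ/kg
Q = 256 kW = 256 kJ/s = 921600 kJ/h
ṁ = Q/Δh = 921600 / 589.71 = 1562.8 kg/h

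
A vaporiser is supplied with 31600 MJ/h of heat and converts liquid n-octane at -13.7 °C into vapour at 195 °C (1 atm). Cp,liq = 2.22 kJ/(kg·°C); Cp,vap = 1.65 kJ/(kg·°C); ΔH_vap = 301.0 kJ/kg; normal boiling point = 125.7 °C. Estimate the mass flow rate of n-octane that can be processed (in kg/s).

Δh = 2.22×(125.7−-13.7) + 301.0 + 1.65×(195−125.7) = 724.81 kJ/kg
Q = 31600 MJ/h = 8777.8 kJ/s = 8777.8 kJ/s
ṁ = Q/Δh = 8777.8 / 724.81 = 12.11 kg/s

ṁ = 12.1 kg/s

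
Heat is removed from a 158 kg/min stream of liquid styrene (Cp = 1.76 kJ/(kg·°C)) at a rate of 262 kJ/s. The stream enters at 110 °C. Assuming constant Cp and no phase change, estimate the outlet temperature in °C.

T_out = 53.5 °C

Q = 262 kJ/s = 15720 kJ/min
ΔT = Q/(ṁ·Cp) = 15720/(158×1.76) = 56.53 K
T_out = 110 − 56.53 = 53.47 °C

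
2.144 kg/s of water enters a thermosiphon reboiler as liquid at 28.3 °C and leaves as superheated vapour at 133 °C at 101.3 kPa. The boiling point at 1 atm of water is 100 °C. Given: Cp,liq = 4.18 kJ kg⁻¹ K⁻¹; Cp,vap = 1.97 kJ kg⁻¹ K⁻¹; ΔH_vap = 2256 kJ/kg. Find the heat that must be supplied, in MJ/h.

Q = 20200 MJ/h

liquid 28.3→100 °C: 299.71 kJ/kg
vaporisation at 100 °C: 2256 kJ/kg
vapour 100→133 °C: 65.01 kJ/kg
Δh = 299.71 + 2256 + 65.01 = 2620.7 kJ/kg
Q = ṁ·Δh = 2.144 kg/s × 2620.7 kJ/kg = 5618.8 kJ/s
|Q| = 5618.8 kW = 20228 MJ/h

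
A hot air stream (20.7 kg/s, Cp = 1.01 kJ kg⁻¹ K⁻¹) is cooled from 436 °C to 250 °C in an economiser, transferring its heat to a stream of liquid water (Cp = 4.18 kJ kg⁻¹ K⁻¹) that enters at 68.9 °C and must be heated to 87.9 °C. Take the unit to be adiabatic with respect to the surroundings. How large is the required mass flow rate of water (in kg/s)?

ṁ_c = 49.0 kg/s

Heat released by hot stream: Q = 20.7 × 1.01 × (436 − 250) = 3888.7 kJ/s
Energy balance on cold side (adiabatic exchanger): Q = ṁ_c·Cp_c·(T_c,out − T_c,in)
ṁ_c = 3888.7 / [4.18 × (87.9 − 68.9)] = 48.964 kg/s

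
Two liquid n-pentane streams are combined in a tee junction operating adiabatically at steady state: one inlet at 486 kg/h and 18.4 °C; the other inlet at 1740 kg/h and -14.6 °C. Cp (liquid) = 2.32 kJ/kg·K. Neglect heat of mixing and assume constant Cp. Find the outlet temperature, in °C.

T_out = -7.40 °C

No heat crosses the boundary, so H_out = H_in.
Σ ṁᵢCp,ᵢTᵢ = 486×2.32×18.4 + 1740×2.32×-14.6 = -38191
Σ ṁᵢCp,ᵢ = 486×2.32 + 1740×2.32 = 5164.3
T_out = -38191 / 5164.3 = -7.3951 °C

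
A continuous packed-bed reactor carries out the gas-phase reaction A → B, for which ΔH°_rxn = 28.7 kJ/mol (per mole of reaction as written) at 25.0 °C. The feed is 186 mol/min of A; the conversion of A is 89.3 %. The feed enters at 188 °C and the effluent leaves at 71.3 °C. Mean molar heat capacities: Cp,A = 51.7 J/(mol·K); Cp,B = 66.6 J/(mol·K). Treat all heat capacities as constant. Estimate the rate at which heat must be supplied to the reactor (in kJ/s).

Q_in = 62.7 kJ/s

Extent of reaction ξ = 0.893 × 186 = 166.1 mol/min
Reaction term: ξ·ΔH°_rxn = 166.1 × 28.7 = 4767 kJ/min
Sensible, feed 188→25 °C: -1567.4 kJ/min
Outlet flows (mol/min): A 19.902, B 166.1
Sensible, products 25→71.3 °C: 559.82 kJ/min
Q = ΔH = 3759.4 kJ/min = 62.656 kW
Heat supplied = 62.656 kJ/s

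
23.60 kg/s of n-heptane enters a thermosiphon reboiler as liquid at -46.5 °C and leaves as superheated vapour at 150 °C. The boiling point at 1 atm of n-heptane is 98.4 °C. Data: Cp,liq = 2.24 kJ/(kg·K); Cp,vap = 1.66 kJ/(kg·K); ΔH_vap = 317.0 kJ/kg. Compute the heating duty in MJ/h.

liquid -46.5→98.4 °C: 324.58 kJ/kg
vaporisation at 98.4 °C: 317 kJ/kg
vapour 98.4→150 °C: 85.656 kJ/kg
Δh = 324.58 + 317 + 85.656 = 727.23 kJ/kg
Q = ṁ·Δh = 23.60 kg/s × 727.23 kJ/kg = 17163 kJ/s
|Q| = 17163 kW = 61786 MJ/h

Q = 61800 MJ/h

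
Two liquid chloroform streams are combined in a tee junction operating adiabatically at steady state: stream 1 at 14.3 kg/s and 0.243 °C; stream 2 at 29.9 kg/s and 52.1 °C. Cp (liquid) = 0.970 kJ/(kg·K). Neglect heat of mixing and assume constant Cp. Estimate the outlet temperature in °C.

T_out = 35.3 °C

Energy balance with Q = 0: Σ ṁᵢCp,ᵢ(T_out − Tᵢ) = 0
Σ ṁᵢCp,ᵢTᵢ = 14.3×0.970×0.243 + 29.9×0.970×52.1 = 1514.4
Σ ṁᵢCp,ᵢ = 14.3×0.970 + 29.9×0.970 = 42.874
T_out = 1514.4 / 42.874 = 35.323 °C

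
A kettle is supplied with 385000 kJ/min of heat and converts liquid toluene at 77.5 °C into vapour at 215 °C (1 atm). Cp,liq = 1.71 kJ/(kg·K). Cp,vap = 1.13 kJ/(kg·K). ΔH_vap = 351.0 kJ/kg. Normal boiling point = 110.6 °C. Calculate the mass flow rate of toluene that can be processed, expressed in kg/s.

Δh = 1.71×(110.6−77.5) + 351.0 + 1.13×(215−110.6) = 525.57 kJ/kg
Q = 385000 kJ/min = 6416.7 kJ/s = 6416.7 kJ/s
ṁ = Q/Δh = 6416.7 / 525.57 = 12.209 kg/s

ṁ = 12.2 kg/s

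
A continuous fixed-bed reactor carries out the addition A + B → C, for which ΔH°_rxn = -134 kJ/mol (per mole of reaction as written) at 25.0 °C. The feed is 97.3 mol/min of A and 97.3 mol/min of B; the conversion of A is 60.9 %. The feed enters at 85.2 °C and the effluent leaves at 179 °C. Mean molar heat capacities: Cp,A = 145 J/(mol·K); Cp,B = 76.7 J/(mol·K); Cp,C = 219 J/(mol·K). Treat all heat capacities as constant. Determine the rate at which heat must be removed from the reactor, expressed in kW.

Extent of reaction ξ = 0.609 × 97.3 = 59.256 mol/min
Reaction term: ξ·ΔH°_rxn = 59.256 × -134 = -7940.3 kJ/min
Sensible, feed 85.2→25 °C: -1298.6 kJ/min
Outlet flows (mol/min): A 38.044, B 38.044, C 59.256
Sensible, products 25→179 °C: 3297.4 kJ/min
Q = ΔH = -5941.5 kJ/min = -99.025 kW
Heat removed = 99.025 kW

Q_out = 99.0 kW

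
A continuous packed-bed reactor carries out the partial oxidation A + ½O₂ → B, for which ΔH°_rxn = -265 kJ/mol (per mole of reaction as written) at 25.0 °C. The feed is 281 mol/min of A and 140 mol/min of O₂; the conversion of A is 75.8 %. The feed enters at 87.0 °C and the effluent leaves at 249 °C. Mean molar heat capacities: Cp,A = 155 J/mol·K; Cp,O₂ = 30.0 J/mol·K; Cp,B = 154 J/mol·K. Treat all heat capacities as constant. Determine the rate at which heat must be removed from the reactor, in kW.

Q_out = 825 kW

Extent of reaction ξ = 0.758 × 281 = 213 mol/min
Reaction term: ξ·ΔH°_rxn = 213 × -265 = -56444 kJ/min
Sensible, feed 87.0→25 °C: -2960.8 kJ/min
Outlet flows (mol/min): A 68.002, O₂ 33.501, B 213
Sensible, products 25→249 °C: 9933.7 kJ/min
Q = ΔH = -49472 kJ/min = -824.53 kW
Heat removed = 824.53 kW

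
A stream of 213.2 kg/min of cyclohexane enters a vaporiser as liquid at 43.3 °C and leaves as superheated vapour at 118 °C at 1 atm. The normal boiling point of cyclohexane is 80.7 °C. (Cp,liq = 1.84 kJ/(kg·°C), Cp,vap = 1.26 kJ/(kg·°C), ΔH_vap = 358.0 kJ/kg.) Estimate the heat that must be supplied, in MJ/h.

liquid 43.3→80.7 °C: 68.816 kJ/kg
vaporisation at 80.7 °C: 358 kJ/kg
vapour 80.7→118 °C: 46.998 kJ/kg
Δh = 68.816 + 358 + 46.998 = 473.81 kJ/kg
Q = ṁ·Δh = 213.2 kg/min × 473.81 kJ/kg = 101020 kJ/min
|Q| = 1683.6 kW = 6061 MJ/h

Q = 6060 MJ/h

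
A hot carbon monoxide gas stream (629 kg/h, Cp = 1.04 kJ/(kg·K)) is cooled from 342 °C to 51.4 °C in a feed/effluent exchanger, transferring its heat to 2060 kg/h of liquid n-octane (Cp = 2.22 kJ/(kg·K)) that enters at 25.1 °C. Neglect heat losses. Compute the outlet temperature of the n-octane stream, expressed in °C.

Heat released by hot stream: Q = 629 × 1.04 × (342 − 51.4) = 190100 kJ/h
Energy balance on cold side (adiabatic exchanger): Q = ṁ_c·Cp_c·(T_c,out − T_c,in)
T_c,out = 25.1 + 190100/(2060 × 2.22) = 66.668 °C

T_c,out = 66.7 °C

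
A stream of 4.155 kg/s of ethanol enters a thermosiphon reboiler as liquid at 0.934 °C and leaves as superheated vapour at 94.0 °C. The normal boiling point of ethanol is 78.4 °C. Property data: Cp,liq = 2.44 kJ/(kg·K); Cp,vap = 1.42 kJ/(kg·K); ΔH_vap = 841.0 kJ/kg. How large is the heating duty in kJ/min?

liquid 0.934→78.4 °C: 189.02 kJ/kg
vaporisation at 78.4 °C: 841 kJ/kg
vapour 78.4→94.0 °C: 22.152 kJ/kg
Δh = 189.02 + 841 + 22.152 = 1052.2 kJ/kg
Q = ṁ·Δh = 4.155 kg/s × 1052.2 kJ/kg = 4371.8 kJ/s
|Q| = 4371.8 kW = 262310 kJ/min

Q = 262000 kJ/min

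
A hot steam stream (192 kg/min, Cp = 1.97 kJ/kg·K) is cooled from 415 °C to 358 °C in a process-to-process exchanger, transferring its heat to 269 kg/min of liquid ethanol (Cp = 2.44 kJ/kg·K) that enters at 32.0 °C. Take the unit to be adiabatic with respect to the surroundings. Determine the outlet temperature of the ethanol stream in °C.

T_c,out = 64.8 °C

Heat released by hot stream: Q = 192 × 1.97 × (415 − 358) = 21560 kJ/min
Energy balance on cold side (adiabatic exchanger): Q = ṁ_c·Cp_c·(T_c,out − T_c,in)
T_c,out = 32.0 + 21560/(269 × 2.44) = 64.847 °C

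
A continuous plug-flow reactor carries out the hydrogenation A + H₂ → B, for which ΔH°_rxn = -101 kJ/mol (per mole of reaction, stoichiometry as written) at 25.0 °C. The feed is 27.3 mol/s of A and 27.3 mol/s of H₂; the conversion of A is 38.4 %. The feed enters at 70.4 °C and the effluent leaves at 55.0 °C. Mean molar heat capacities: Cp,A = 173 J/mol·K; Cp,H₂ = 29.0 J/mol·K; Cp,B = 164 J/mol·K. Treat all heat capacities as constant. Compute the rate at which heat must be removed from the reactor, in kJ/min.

Extent of reaction ξ = 0.384 × 27.3 = 10.483 mol/s
Reaction term: ξ·ΔH°_rxn = 10.483 × -101 = -1058.8 kJ/s
Sensible, feed 70.4→25 °C: -250.36 kJ/s
Outlet flows (mol/s): A 16.817, H₂ 16.817, B 10.483
Sensible, products 25→55.0 °C: 153.49 kJ/s
Q = ΔH = -1155.7 kJ/s = -1155.7 kW
Heat removed = 69341 kJ/min

Q_out = 69300 kJ/min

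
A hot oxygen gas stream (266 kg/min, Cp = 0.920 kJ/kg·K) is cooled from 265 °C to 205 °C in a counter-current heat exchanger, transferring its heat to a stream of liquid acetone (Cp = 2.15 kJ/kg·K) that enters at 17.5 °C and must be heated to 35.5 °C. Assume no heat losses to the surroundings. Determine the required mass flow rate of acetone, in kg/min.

ṁ_c = 379 kg/min

Heat released by hot stream: Q = 266 × 0.920 × (265 − 205) = 14683 kJ/min
Energy balance on cold side (adiabatic exchanger): Q = ṁ_c·Cp_c·(T_c,out − T_c,in)
ṁ_c = 14683 / [2.15 × (35.5 − 17.5)] = 379.41 kg/min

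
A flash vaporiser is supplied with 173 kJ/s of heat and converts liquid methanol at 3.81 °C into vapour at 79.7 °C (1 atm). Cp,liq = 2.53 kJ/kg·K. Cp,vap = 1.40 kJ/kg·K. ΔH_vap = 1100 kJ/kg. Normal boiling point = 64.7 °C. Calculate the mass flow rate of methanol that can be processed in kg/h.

ṁ = 488 kg/h

Δh = 2.53×(64.7−3.81) + 1100 + 1.40×(79.7−64.7) = 1275.1 kJ/kg
Q = 173 kJ/s = 173 kJ/s = 622800 kJ/h
ṁ = Q/Δh = 622800 / 1275.1 = 488.45 kg/h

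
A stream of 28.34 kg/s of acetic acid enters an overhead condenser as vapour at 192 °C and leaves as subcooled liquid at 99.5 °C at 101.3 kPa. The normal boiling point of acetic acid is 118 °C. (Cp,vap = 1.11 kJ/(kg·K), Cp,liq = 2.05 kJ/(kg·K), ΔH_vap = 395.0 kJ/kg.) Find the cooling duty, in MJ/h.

Q_c = 52500 MJ/h

vapour 192→118 °C: -82.14 kJ/kg
condensation at 118 °C: -395 kJ/kg
liquid 118→99.5 °C: -37.925 kJ/kg
Δh = -82.14 + -395 + -37.925 = -515.07 kJ/kg
Q = ṁ·Δh = 28.34 kg/s × -515.07 kJ/kg = -14597 kJ/s
|Q| = 14597 kW = 52549 MJ/h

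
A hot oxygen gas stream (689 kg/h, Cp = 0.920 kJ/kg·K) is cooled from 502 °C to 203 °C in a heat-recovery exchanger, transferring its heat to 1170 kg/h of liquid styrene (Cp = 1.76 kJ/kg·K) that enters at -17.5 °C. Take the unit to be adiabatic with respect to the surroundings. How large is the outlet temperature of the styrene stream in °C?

T_c,out = 74.5 °C

Heat released by hot stream: Q = 689 × 0.920 × (502 − 203) = 189530 kJ/h
Energy balance on cold side (adiabatic exchanger): Q = ṁ_c·Cp_c·(T_c,out − T_c,in)
T_c,out = -17.5 + 189530/(1170 × 1.76) = 74.541 °C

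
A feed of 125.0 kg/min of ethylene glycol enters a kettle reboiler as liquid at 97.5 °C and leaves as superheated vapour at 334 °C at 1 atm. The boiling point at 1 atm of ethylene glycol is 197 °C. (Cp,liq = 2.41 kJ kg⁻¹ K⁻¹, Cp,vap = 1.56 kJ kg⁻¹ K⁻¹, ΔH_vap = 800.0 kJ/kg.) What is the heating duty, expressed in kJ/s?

liquid 97.5→197 °C: 239.8 kJ/kg
vaporisation at 197 °C: 800 kJ/kg
vapour 197→334 °C: 213.72 kJ/kg
Δh = 239.8 + 800 + 213.72 = 1253.5 kJ/kg
Q = ṁ·Δh = 125.0 kg/min × 1253.5 kJ/kg = 156690 kJ/min
|Q| = 2611.5 kW

Q = 2610 kJ/s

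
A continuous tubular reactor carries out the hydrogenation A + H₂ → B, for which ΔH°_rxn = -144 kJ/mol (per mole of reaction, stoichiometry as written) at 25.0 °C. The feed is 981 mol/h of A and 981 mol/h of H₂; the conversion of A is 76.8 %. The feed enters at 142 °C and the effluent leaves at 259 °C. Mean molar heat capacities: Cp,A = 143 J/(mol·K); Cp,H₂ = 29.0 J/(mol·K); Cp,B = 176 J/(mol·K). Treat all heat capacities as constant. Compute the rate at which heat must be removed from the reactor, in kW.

Extent of reaction ξ = 0.768 × 981 = 753.41 mol/h
Reaction term: ξ·ΔH°_rxn = 753.41 × -144 = -108490 kJ/h
Sensible, feed 142→25 °C: -19742 kJ/h
Outlet flows (mol/h): A 227.59, H₂ 227.59, B 753.41
Sensible, products 25→259 °C: 40188 kJ/h
Q = ΔH = -88044 kJ/h = -24.457 kW
Heat removed = 24.457 kW

Q_out = 24.5 kW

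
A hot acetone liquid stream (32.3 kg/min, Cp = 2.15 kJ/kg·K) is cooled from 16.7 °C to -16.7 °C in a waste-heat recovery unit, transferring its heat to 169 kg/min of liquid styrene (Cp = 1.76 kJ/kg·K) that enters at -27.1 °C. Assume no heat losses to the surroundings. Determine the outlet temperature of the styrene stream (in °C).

T_c,out = -19.3 °C

Heat released by hot stream: Q = 32.3 × 2.15 × (16.7 − -16.7) = 2319.5 kJ/min
Energy balance on cold side (adiabatic exchanger): Q = ṁ_c·Cp_c·(T_c,out − T_c,in)
T_c,out = -27.1 + 2319.5/(169 × 1.76) = -19.302 °C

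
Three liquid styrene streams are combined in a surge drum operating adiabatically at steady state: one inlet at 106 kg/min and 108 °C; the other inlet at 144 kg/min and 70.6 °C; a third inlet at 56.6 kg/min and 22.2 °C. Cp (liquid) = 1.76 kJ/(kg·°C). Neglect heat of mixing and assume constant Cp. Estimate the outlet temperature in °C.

T_out = 74.6 °C

No heat crosses the boundary, so H_out = H_in.
Σ ṁᵢCp,ᵢTᵢ = 106×1.76×108 + 144×1.76×70.6 + 56.6×1.76×22.2 = 40253
Σ ṁᵢCp,ᵢ = 106×1.76 + 144×1.76 + 56.6×1.76 = 539.62
T_out = 40253 / 539.62 = 74.595 °C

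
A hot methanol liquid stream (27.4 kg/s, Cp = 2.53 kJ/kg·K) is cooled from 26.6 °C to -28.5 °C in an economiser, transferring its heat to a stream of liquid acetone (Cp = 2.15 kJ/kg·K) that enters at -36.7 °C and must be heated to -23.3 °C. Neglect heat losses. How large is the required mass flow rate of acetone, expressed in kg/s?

Heat released by hot stream: Q = 27.4 × 2.53 × (26.6 − -28.5) = 3819.6 kJ/s
Energy balance on cold side (adiabatic exchanger): Q = ṁ_c·Cp_c·(T_c,out − T_c,in)
ṁ_c = 3819.6 / [2.15 × (-23.3 − -36.7)] = 132.58 kg/s

ṁ_c = 133 kg/s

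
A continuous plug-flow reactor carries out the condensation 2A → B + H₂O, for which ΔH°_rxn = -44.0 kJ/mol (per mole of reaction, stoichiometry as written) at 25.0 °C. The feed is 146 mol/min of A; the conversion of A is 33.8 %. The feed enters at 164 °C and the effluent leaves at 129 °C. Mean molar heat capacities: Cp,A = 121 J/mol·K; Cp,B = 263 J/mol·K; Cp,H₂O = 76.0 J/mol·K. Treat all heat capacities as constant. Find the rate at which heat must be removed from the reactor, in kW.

Extent of reaction ξ = 0.338 × 146 / 2 = 24.674 mol/min
Reaction term: ξ·ΔH°_rxn = 24.674 × -44.0 = -1085.7 kJ/min
Sensible, feed 164→25 °C: -2455.6 kJ/min
Outlet flows (mol/min): A 96.652, B 24.674, H₂O 24.674
Sensible, products 25→129 °C: 2086.2 kJ/min
Q = ΔH = -1455.1 kJ/min = -24.251 kW
Heat removed = 24.251 kW

Q_out = 24.3 kW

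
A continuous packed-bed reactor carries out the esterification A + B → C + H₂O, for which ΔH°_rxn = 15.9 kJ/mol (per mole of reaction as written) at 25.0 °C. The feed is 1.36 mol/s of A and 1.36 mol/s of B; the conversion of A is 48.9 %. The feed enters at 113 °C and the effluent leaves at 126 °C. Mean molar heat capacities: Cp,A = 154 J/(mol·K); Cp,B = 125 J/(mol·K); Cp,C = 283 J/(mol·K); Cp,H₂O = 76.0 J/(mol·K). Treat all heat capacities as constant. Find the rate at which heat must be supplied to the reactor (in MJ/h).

Q_in = 75.2 MJ/h

Extent of reaction ξ = 0.489 × 1.36 = 0.66504 mol/s
Reaction term: ξ·ΔH°_rxn = 0.66504 × 15.9 = 10.574 kJ/s
Sensible, feed 113→25 °C: -33.391 kJ/s
Outlet flows (mol/s): A 0.69496, B 0.69496, C 0.66504, H₂O 0.66504
Sensible, products 25→126 °C: 43.697 kJ/s
Q = ΔH = 20.88 kJ/s = 20.88 kW
Heat supplied = 75.169 MJ/h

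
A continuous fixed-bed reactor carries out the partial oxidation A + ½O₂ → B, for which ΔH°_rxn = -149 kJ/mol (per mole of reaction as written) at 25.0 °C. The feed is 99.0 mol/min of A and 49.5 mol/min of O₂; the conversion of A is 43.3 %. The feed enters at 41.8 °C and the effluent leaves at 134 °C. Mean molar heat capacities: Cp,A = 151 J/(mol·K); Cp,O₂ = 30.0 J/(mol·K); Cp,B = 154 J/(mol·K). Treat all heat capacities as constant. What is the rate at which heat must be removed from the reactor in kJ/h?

Q_out = 296000 kJ/h

Extent of reaction ξ = 0.433 × 99.0 = 42.867 mol/min
Reaction term: ξ·ΔH°_rxn = 42.867 × -149 = -6387.2 kJ/min
Sensible, feed 41.8→25 °C: -276.09 kJ/min
Outlet flows (mol/min): A 56.133, O₂ 28.067, B 42.867
Sensible, products 25→134 °C: 1735.2 kJ/min
Q = ΔH = -4928 kJ/min = -82.134 kW
Heat removed = 295680 kJ/h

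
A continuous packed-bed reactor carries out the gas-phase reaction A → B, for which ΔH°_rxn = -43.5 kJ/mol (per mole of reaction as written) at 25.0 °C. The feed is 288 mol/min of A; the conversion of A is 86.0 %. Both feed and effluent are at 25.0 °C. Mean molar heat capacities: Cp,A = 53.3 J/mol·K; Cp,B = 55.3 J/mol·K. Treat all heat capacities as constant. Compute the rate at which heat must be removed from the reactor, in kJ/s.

Q_out = 180 kJ/s

Extent of reaction ξ = 0.860 × 288 = 247.68 mol/min
Reaction term: ξ·ΔH°_rxn = 247.68 × -43.5 = -10774 kJ/min
Q = ΔH = -10774 kJ/min = -179.57 kW
Heat removed = 179.57 kJ/s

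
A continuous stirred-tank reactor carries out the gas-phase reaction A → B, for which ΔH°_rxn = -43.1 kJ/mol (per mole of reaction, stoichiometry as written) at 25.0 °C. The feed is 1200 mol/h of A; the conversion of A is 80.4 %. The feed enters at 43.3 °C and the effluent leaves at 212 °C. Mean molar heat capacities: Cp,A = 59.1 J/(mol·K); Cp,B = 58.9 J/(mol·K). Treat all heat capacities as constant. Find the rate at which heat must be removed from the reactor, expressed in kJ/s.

Q_out = 8.24 kJ/s

Extent of reaction ξ = 0.804 × 1200 = 964.8 mol/h
Reaction term: ξ·ΔH°_rxn = 964.8 × -43.1 = -41583 kJ/h
Sensible, feed 43.3→25 °C: -1297.8 kJ/h
Outlet flows (mol/h): A 235.2, B 964.8
Sensible, products 25→212 °C: 13226 kJ/h
Q = ΔH = -29655 kJ/h = -8.2374 kW
Heat removed = 8.2374 kJ/s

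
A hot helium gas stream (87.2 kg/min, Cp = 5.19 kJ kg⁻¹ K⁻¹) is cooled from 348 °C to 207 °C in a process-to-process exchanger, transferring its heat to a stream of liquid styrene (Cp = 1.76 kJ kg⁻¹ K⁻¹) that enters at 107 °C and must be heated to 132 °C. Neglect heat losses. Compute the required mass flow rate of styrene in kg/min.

ṁ_c = 1450 kg/min

Heat released by hot stream: Q = 87.2 × 5.19 × (348 − 207) = 63812 kJ/min
Energy balance on cold side (adiabatic exchanger): Q = ṁ_c·Cp_c·(T_c,out − T_c,in)
ṁ_c = 63812 / [1.76 × (132 − 107)] = 1450.3 kg/min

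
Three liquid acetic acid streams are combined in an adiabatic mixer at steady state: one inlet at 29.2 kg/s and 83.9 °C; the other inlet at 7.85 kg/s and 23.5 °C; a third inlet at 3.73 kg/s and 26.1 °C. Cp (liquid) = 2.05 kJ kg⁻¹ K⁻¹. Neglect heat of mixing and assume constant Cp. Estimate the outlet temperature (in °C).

Adiabatic, steady state ⇒ Σ ṁᵢCp,ᵢ(T_out − Tᵢ) = 0
Σ ṁᵢCp,ᵢTᵢ = 29.2×2.05×83.9 + 7.85×2.05×23.5 + 3.73×2.05×26.1 = 5600
Σ ṁᵢCp,ᵢ = 29.2×2.05 + 7.85×2.05 + 3.73×2.05 = 83.599
T_out = 5600 / 83.599 = 66.986 °C

T_out = 67.0 °C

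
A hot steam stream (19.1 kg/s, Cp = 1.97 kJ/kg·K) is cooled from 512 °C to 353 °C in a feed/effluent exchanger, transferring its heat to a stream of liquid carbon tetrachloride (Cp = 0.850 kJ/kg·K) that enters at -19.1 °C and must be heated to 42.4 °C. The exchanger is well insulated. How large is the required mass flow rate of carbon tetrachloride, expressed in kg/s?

ṁ_c = 114 kg/s

Heat released by hot stream: Q = 19.1 × 1.97 × (512 − 353) = 5982.7 kJ/s
Energy balance on cold side (adiabatic exchanger): Q = ṁ_c·Cp_c·(T_c,out − T_c,in)
ṁ_c = 5982.7 / [0.850 × (42.4 − -19.1)] = 114.45 kg/s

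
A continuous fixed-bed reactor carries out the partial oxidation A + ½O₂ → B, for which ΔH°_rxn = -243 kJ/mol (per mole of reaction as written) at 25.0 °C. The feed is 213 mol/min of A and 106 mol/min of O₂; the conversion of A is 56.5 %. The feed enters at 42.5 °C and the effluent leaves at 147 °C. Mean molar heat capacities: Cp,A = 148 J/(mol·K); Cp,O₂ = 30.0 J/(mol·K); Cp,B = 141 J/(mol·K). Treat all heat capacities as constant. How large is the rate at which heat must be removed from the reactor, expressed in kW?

Q_out = 432 kW

Extent of reaction ξ = 0.565 × 213 = 120.34 mol/min
Reaction term: ξ·ΔH°_rxn = 120.34 × -243 = -29244 kJ/min
Sensible, feed 42.5→25 °C: -607.32 kJ/min
Outlet flows (mol/min): A 92.655, O₂ 45.828, B 120.34
Sensible, products 25→147 °C: 3910.9 kJ/min
Q = ΔH = -25940 kJ/min = -432.34 kW
Heat removed = 432.34 kW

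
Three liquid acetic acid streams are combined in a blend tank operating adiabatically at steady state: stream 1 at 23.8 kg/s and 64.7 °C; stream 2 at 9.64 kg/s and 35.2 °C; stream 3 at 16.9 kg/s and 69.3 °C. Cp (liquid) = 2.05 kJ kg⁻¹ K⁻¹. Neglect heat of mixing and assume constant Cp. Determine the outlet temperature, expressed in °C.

T_out = 60.6 °C

Energy balance with Q = 0: Σ ṁᵢCp,ᵢ(T_out − Tᵢ) = 0
Σ ṁᵢCp,ᵢTᵢ = 23.8×2.05×64.7 + 9.64×2.05×35.2 + 16.9×2.05×69.3 = 6253.2
Σ ṁᵢCp,ᵢ = 23.8×2.05 + 9.64×2.05 + 16.9×2.05 = 103.2
T_out = 6253.2 / 103.2 = 60.595 °C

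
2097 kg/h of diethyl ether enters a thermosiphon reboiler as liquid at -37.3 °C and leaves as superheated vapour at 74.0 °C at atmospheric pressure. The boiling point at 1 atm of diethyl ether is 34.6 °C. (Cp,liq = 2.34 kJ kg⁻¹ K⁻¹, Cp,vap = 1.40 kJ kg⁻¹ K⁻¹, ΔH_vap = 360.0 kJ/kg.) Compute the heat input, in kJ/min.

Q = 20400 kJ/min

liquid -37.3→34.6 °C: 168.25 kJ/kg
vaporisation at 34.6 °C: 360 kJ/kg
vapour 34.6→74.0 °C: 55.16 kJ/kg
Δh = 168.25 + 360 + 55.16 = 583.41 kJ/kg
Q = ṁ·Δh = 2097 kg/h × 583.41 kJ/kg = 1.2234e+06 kJ/h
|Q| = 339.83 kW = 20390 kJ/min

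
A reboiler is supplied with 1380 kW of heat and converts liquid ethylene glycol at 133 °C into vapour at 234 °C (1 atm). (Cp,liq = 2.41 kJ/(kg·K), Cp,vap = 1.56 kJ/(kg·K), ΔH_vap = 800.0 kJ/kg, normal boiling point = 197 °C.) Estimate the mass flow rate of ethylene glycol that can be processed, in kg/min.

Δh = 2.41×(197−133) + 800.0 + 1.56×(234−197) = 1012 kJ/kg
Q = 1380 kW = 1380 kJ/s = 82800 kJ/min
ṁ = Q/Δh = 82800 / 1012 = 81.821 kg/min

ṁ = 81.8 kg/min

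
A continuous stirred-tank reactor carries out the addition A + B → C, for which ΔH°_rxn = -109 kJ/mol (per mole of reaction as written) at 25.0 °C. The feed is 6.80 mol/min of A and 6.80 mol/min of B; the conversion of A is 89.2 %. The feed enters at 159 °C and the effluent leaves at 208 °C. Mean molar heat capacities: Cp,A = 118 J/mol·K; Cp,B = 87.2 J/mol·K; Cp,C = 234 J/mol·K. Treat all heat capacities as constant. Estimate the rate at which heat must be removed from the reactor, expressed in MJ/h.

Q_out = 33.6 MJ/h

Extent of reaction ξ = 0.892 × 6.80 = 6.0656 mol/min
Reaction term: ξ·ΔH°_rxn = 6.0656 × -109 = -661.15 kJ/min
Sensible, feed 159→25 °C: -186.98 kJ/min
Outlet flows (mol/min): A 0.7344, B 0.7344, C 6.0656
Sensible, products 25→208 °C: 287.32 kJ/min
Q = ΔH = -560.81 kJ/min = -9.3468 kW
Heat removed = 33.649 MJ/h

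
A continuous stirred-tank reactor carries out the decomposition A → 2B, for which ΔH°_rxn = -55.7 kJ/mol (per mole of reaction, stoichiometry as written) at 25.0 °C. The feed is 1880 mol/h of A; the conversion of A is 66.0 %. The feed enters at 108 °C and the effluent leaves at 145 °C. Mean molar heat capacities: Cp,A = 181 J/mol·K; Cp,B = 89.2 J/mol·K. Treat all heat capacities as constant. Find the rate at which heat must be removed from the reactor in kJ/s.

Extent of reaction ξ = 0.660 × 1880 = 1240.8 mol/h
Reaction term: ξ·ΔH°_rxn = 1240.8 × -55.7 = -69113 kJ/h
Sensible, feed 108→25 °C: -28243 kJ/h
Outlet flows (mol/h): A 639.2, B 2481.6
Sensible, products 25→145 °C: 40446 kJ/h
Q = ΔH = -56909 kJ/h = -15.808 kW
Heat removed = 15.808 kJ/s

Q_out = 15.8 kJ/s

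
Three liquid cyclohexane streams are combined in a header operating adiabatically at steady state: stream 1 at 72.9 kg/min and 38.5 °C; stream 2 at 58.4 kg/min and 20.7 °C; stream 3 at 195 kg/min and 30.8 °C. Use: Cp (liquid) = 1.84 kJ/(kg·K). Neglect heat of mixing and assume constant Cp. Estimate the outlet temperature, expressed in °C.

T_out = 30.7 °C

Adiabatic, steady state ⇒ Σ ṁᵢCp,ᵢ(T_out − Tᵢ) = 0
Σ ṁᵢCp,ᵢTᵢ = 72.9×1.84×38.5 + 58.4×1.84×20.7 + 195×1.84×30.8 = 18440
Σ ṁᵢCp,ᵢ = 72.9×1.84 + 58.4×1.84 + 195×1.84 = 600.39
T_out = 18440 / 600.39 = 30.713 °C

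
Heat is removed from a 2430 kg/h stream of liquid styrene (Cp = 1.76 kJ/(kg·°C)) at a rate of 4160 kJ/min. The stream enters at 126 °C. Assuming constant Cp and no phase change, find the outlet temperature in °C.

T_out = 67.6 °C

Q = 4160 kJ/min = 249600 kJ/h
ΔT = Q/(ṁ·Cp) = 249600/(2430×1.76) = 58.361 K
T_out = 126 − 58.361 = 67.639 °C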